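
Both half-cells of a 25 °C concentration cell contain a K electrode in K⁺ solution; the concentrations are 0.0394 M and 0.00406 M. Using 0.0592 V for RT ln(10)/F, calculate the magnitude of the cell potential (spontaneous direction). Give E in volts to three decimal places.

For a concentration cell E°cell = 0. The 0.0394 M side is the cathode (reduction is favoured where [K⁺] is higher).
With n = 1, E = −(0.0592/1) log([K⁺]ₐₙ/[K⁺]꜀ₐₜ) = −(0.0592/1) log(0.00406/0.0394) = −(0.0592/1)(-0.987) = +0.058 V.

+0.058 V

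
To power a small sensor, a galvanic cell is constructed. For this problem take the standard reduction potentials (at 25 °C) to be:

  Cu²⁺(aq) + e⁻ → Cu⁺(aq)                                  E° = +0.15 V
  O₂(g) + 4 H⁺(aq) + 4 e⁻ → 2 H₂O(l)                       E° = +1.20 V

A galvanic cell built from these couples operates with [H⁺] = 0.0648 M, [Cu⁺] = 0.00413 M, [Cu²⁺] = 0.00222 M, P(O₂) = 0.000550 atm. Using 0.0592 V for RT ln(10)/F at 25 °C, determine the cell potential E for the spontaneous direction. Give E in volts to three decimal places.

+0.947 V

O₂/H₂O is the cathode (higher E°), Cu²⁺/Cu⁺ the anode: E°cell = +1.20 − (+0.15) = +1.05 V, n = 4.
Overall: O₂(g) + 4 H⁺(aq) + 4 Cu⁺(aq) → 2 H₂O(l) + 4 Cu²⁺(aq)
Q = [Cu²⁺]^4 / (P(O₂)·[H⁺]^4·[Cu⁺]^4); log Q = 6.935.
E = E° − (0.0592/n) log Q = +1.05 − (0.0592/4)(6.935) = +0.947 V.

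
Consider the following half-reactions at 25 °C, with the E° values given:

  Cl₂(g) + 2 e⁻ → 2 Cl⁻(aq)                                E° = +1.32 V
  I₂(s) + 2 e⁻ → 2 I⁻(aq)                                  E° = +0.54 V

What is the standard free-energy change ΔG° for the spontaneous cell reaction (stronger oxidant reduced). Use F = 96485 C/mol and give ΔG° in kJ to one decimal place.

-150.5 kJ

Cl₂/Cl⁻ (E° = +1.32 V) is the cathode; I₂/I⁻ (E° = +0.54 V) is the anode, so E°cell = +0.78 V.
Balancing electrons gives n = 2 (lcm of 2 and 2).
ΔG° = −nFE° = −(2)(96485)(+0.78) = -150,517 J = -150.5 kJ.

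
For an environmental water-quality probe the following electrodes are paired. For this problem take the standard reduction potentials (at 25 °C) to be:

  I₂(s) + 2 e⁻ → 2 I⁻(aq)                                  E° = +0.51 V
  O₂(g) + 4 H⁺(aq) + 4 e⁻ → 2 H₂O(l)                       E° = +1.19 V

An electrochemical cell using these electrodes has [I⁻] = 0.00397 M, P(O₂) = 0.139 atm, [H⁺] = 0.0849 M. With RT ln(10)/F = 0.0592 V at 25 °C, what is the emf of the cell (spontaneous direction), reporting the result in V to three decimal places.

+0.462 V

O₂/H₂O is the cathode (higher E°), I₂/I⁻ the anode: E°cell = +1.19 − (+0.51) = +0.68 V, n = 4.
Overall: O₂(g) + 4 H⁺(aq) + 4 I⁻(aq) → 2 H₂O(l) + 2 I₂(s)
Q = 1 / (P(O₂)·[H⁺]^4·[I⁻]^4); log Q = 14.746.
E = E° − (0.0592/n) log Q = +0.68 − (0.0592/4)(14.746) = +0.462 V.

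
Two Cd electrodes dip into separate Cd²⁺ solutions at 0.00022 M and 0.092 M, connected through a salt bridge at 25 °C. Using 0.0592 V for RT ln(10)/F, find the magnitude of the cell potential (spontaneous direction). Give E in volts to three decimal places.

For a concentration cell E°cell = 0. The 0.092 M side is the cathode (reduction is favoured where [Cd²⁺] is higher).
With n = 2, E = −(0.0592/2) log([Cd²⁺]ₐₙ/[Cd²⁺]꜀ₐₜ) = −(0.0592/2) log(0.00022/0.092) = −(0.0592/2)(-2.621) = +0.078 V.

+0.078 V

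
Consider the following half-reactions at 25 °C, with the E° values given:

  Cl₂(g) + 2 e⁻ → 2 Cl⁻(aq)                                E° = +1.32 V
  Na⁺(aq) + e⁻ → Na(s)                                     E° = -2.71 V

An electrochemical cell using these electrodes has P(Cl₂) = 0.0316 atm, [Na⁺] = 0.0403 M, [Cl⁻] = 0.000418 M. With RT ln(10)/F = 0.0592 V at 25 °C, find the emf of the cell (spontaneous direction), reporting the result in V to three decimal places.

Cl₂/Cl⁻ is the cathode (higher E°), Na⁺/Na the anode: E°cell = +1.32 − (-2.71) = +4.03 V, n = 2.
Overall: Cl₂(g) + 2 Na(s) → 2 Cl⁻(aq) + 2 Na⁺(aq)
Q = [Cl⁻]^2·[Na⁺]^2 / (P(Cl₂)); log Q = -8.047.
E = E° − (0.0592/n) log Q = +4.03 − (0.0592/2)(-8.047) = +4.268 V.

+4.268 V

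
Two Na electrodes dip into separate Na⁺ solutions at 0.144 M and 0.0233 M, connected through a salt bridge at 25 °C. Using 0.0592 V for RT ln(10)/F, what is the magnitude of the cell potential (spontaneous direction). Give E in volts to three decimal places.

+0.047 V

For a concentration cell E°cell = 0. The 0.144 M side is the cathode (reduction is favoured where [Na⁺] is higher).
With n = 1, E = −(0.0592/1) log([Na⁺]ₐₙ/[Na⁺]꜀ₐₜ) = −(0.0592/1) log(0.0233/0.144) = −(0.0592/1)(-0.791) = +0.047 V.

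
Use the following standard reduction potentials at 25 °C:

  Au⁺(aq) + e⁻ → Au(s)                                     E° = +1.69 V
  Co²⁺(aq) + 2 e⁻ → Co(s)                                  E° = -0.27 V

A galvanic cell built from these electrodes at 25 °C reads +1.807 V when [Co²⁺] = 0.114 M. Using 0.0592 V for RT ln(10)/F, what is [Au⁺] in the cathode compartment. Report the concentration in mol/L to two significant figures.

0.00088 M

Au⁺/Au is the cathode, Co²⁺/Co the anode: E°cell = +1.96 V, n = 2.
Overall reaction: 2 Au⁺(aq) + Co(s) → 2 Au(s) + Co²⁺(aq); Q = [Co²⁺]^1/[Au⁺]^2.
From E = E° − (0.0592/n) log Q: log Q = (E° − E)·n/0.0592 = (+1.96 − (+1.807))·2/0.0592 = 5.1689.
So 2·log[Au⁺] = 1·log(0.114) − log Q = -0.9431 − (5.1689) = -6.1120; log[Au⁺] = -6.1120 / 2 = -3.0560; [Au⁺] = 10^(-3.0560) ≈ 0.00088 M.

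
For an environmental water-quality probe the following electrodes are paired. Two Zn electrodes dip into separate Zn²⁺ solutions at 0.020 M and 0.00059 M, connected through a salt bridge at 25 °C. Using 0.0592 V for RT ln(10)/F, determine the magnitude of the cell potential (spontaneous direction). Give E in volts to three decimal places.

+0.045 V

For a concentration cell E°cell = 0. The 0.020 M side is the cathode (reduction is favoured where [Zn²⁺] is higher).
With n = 2, E = −(0.0592/2) log([Zn²⁺]ₐₙ/[Zn²⁺]꜀ₐₜ) = −(0.0592/2) log(0.00059/0.02) = −(0.0592/2)(-1.530) = +0.045 V.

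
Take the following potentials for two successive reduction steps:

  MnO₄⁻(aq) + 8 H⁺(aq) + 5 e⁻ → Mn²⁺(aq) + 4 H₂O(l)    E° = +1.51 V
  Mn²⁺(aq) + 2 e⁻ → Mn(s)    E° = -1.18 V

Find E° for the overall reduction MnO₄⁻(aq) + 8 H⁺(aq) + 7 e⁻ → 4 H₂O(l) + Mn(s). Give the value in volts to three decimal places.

Since ΔG° = −nFE° is additive over sequential reductions, n₃E°₃ = n₁E°₁ + n₂E°₂.
E°₃ = (5×+1.51 + 2×-1.18) / 7 = (+5.190) / 7 = +0.741 V.
Simply averaging or adding the two E° values would be wrong; the electron-weighted sum is required.

+0.741 V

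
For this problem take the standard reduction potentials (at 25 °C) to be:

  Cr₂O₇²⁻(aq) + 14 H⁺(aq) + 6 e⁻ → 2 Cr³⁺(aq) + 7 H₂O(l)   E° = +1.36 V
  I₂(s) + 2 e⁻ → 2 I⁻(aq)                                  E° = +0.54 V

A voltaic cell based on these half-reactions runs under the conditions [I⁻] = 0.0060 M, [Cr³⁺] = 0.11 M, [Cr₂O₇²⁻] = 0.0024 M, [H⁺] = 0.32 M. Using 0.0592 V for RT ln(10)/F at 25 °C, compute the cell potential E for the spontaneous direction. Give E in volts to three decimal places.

+0.613 V

Cr₂O₇²⁻/Cr³⁺ is the cathode (higher E°), I₂/I⁻ the anode: E°cell = +1.36 − (+0.54) = +0.82 V, n = 6.
Overall: Cr₂O₇²⁻(aq) + 14 H⁺(aq) + 6 I⁻(aq) → 2 Cr³⁺(aq) + 7 H₂O(l) + 3 I₂(s)
Q = [Cr³⁺]^2 / ([Cr₂O₇²⁻]·[H⁺]^14·[I⁻]^6); log Q = 20.962.
E = E° − (0.0592/n) log Q = +0.82 − (0.0592/6)(20.962) = +0.613 V.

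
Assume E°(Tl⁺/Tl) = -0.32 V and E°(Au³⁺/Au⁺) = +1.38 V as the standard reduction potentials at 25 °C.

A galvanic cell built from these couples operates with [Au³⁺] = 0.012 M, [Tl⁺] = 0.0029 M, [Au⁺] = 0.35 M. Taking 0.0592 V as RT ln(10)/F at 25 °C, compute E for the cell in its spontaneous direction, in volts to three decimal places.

Au³⁺/Au⁺ is the cathode (higher E°), Tl⁺/Tl the anode: E°cell = +1.38 − (-0.32) = +1.70 V, n = 2.
Overall: Au³⁺(aq) + 2 Tl(s) → Au⁺(aq) + 2 Tl⁺(aq)
Q = [Au⁺]·[Tl⁺]^2 / ([Au³⁺]); log Q = -3.610.
E = E° − (0.0592/n) log Q = +1.70 − (0.0592/2)(-3.610) = +1.807 V.

+1.807 V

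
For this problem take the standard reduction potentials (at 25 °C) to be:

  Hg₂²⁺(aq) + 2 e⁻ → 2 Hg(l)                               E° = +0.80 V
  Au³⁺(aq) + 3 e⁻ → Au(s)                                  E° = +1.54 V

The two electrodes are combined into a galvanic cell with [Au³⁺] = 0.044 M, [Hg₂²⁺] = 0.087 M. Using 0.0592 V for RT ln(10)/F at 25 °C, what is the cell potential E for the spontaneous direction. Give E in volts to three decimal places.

Au³⁺/Au is the cathode (higher E°), Hg₂²⁺/Hg the anode: E°cell = +1.54 − (+0.80) = +0.74 V, n = 6.
Overall: 2 Au³⁺(aq) + 6 Hg(l) → 2 Au(s) + 3 Hg₂²⁺(aq)
Q = [Hg₂²⁺]^3 / ([Au³⁺]^2); log Q = -0.468.
E = E° − (0.0592/n) log Q = +0.74 − (0.0592/6)(-0.468) = +0.745 V.

+0.745 V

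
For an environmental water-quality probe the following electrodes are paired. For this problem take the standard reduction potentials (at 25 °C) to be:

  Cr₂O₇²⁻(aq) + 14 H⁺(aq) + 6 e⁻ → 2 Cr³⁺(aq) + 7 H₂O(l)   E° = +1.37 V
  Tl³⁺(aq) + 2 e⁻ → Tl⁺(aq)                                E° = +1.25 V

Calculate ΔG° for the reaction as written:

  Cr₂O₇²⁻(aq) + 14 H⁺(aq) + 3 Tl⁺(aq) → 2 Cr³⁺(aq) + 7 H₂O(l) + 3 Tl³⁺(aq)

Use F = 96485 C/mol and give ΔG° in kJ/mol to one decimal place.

-69.5 kJ/mol

As written, Cr₂O₇²⁻/Cr³⁺ is reduced (cathode) and Tl³⁺/Tl⁺ is oxidised (anode), so E°cell = (+1.37) − (+1.25) = +0.12 V.
Balancing electrons gives n = 6.
ΔG° = −nFE° = −(6)(96485)(+0.12) = -69,469 J = -69.5 kJ/mol.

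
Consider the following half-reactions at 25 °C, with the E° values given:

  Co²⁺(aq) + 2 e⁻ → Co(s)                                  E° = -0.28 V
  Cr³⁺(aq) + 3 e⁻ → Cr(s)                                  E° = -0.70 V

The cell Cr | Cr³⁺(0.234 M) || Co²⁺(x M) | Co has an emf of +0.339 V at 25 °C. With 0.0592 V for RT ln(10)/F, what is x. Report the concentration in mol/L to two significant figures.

0.00070 M

Co²⁺/Co is the cathode, Cr³⁺/Cr the anode: E°cell = +0.42 V, n = 6.
Overall reaction: 3 Co²⁺(aq) + 2 Cr(s) → 3 Co(s) + 2 Cr³⁺(aq); Q = [Cr³⁺]^2/[Co²⁺]^3.
From E = E° − (0.0592/n) log Q: log Q = (E° − E)·n/0.0592 = (+0.42 − (+0.339))·6/0.0592 = 8.2095.
So 3·log[Co²⁺] = 2·log(0.234) − log Q = -1.2616 − (8.2095) = -9.4711; log[Co²⁺] = -9.4711 / 3 = -3.1570; [Co²⁺] = 10^(-3.1570) ≈ 0.00070 M.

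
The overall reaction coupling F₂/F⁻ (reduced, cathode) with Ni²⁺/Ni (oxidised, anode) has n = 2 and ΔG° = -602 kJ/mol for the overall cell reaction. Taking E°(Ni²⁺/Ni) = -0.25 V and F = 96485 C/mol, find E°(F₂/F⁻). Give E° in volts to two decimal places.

E°cell = −ΔG°/(nF) = −(-602×10³)/((2)(96485)) = +3.120 V.
Since F₂/F⁻ is the cathode and Ni²⁺/Ni the anode, E°cell = E°(F₂/F⁻) − E°(Ni²⁺/Ni).
So E°(F₂/F⁻) = E°cell + E°(Ni²⁺/Ni) = +3.120 + (-0.25) = +2.87 V.

+2.87 V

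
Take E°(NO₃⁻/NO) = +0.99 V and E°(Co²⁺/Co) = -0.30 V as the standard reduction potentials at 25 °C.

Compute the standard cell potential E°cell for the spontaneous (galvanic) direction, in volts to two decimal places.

The NO₃⁻/NO couple has the higher reduction potential, so it is the cathode; Co²⁺/Co is oxidised at the anode.
E°cell = E°(cathode) − E°(anode) = (+0.99) − (-0.30) = +1.29 V.
Since E°cell > 0, the reaction is spontaneous under standard conditions.

+1.29 V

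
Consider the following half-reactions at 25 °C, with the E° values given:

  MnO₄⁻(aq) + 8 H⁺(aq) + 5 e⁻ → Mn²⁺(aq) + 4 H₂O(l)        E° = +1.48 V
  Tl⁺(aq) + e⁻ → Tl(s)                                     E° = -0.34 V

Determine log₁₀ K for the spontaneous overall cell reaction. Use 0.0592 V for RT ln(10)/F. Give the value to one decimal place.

Cathode: MnO₄⁻/Mn²⁺; anode: Tl⁺/Tl. E°cell = +1.82 V, n = 5.
log K = nE°cell / 0.0592 = (5)(+1.82) / 0.0592 = 153.7.

153.7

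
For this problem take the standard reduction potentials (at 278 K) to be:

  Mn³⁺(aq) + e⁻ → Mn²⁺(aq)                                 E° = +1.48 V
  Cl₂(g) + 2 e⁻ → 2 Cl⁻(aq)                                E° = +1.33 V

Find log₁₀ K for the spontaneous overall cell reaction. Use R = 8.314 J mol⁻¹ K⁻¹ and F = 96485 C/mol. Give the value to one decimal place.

5.4

Cathode: Mn³⁺/Mn²⁺; anode: Cl₂/Cl⁻. E°cell = (+1.48) − (+1.33) = +0.15 V, with n = 2.
ΔG° = −nFE° = −RT ln K, so ln K = nFE°/(RT) = (2)(96485)(+0.15) / ((8.314)(278)) = 12.524.
log₁₀ K = 12.524 / ln 10 = 5.4.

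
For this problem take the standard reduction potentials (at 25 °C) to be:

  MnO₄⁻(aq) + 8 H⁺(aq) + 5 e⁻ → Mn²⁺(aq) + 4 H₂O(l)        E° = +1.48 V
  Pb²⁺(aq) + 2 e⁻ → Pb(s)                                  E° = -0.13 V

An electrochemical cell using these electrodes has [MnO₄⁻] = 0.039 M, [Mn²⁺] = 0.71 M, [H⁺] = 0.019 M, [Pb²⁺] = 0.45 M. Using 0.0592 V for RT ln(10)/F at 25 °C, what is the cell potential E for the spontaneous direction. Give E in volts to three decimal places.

+1.442 V

MnO₄⁻/Mn²⁺ is the cathode (higher E°), Pb²⁺/Pb the anode: E°cell = +1.48 − (-0.13) = +1.61 V, n = 10.
Overall: 2 MnO₄⁻(aq) + 16 H⁺(aq) + 5 Pb(s) → 2 Mn²⁺(aq) + 8 H₂O(l) + 5 Pb²⁺(aq)
Q = [Mn²⁺]^2·[Pb²⁺]^5 / ([MnO₄⁻]^2·[H⁺]^16); log Q = 28.326.
E = E° − (0.0592/n) log Q = +1.61 − (0.0592/10)(28.326) = +1.442 V.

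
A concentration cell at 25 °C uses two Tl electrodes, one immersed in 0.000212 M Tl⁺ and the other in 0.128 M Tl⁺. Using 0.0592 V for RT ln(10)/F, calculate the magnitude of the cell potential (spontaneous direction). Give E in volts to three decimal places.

For a concentration cell E°cell = 0. The 0.128 M side is the cathode (reduction is favoured where [Tl⁺] is higher).
With n = 1, E = −(0.0592/1) log([Tl⁺]ₐₙ/[Tl⁺]꜀ₐₜ) = −(0.0592/1) log(0.000212/0.128) = −(0.0592/1)(-2.781) = +0.165 V.

+0.165 V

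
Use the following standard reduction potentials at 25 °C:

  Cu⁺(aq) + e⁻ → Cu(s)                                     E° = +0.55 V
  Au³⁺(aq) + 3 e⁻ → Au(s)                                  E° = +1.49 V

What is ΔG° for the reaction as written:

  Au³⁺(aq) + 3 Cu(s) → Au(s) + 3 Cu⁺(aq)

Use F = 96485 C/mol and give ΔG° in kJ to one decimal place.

As written, Au³⁺/Au is reduced (cathode) and Cu⁺/Cu is oxidised (anode), so E°cell = (+1.49) − (+0.55) = +0.94 V.
Balancing electrons gives n = 3.
ΔG° = −nFE° = −(3)(96485)(+0.94) = -272,088 J = -272.1 kJ.

-272.1 kJ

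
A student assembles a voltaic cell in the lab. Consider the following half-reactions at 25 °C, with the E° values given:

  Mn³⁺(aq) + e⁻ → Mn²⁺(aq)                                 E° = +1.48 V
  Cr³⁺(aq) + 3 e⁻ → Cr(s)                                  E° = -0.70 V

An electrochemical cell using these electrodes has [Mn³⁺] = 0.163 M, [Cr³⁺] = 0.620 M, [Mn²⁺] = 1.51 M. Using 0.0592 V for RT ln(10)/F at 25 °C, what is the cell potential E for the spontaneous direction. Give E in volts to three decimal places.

+2.127 V

Mn³⁺/Mn²⁺ is the cathode (higher E°), Cr³⁺/Cr the anode: E°cell = +1.48 − (-0.70) = +2.18 V, n = 3.
Overall: 3 Mn³⁺(aq) + Cr(s) → 3 Mn²⁺(aq) + Cr³⁺(aq)
Q = [Mn²⁺]^3·[Cr³⁺] / ([Mn³⁺]^3); log Q = 2.693.
E = E° − (0.0592/n) log Q = +2.18 − (0.0592/3)(2.693) = +2.127 V.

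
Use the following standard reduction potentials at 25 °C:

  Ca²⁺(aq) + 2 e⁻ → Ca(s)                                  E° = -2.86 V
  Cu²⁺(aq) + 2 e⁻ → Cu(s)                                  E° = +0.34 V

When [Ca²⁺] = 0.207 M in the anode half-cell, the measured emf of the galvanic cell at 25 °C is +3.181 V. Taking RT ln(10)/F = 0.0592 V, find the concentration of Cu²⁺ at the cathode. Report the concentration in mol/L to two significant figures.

Cu²⁺/Cu is the cathode, Ca²⁺/Ca the anode: E°cell = +3.20 V, n = 2.
Overall reaction: Cu²⁺(aq) + Ca(s) → Cu(s) + Ca²⁺(aq); Q = [Ca²⁺]^1/[Cu²⁺]^1.
From E = E° − (0.0592/n) log Q: log Q = (E° − E)·n/0.0592 = (+3.20 − (+3.181))·2/0.0592 = 0.6419.
So 1·log[Cu²⁺] = 1·log(0.207) − log Q = -0.6840 − (0.6419) = -1.3259; [Cu²⁺] = 10^(-1.3259) ≈ 0.047 M.

0.047 M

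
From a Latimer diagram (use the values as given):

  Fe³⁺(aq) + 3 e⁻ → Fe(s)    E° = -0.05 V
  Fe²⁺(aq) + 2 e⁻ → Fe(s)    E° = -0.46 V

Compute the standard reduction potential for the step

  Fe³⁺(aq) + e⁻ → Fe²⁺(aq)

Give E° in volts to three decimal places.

+0.770 V

Sequential free energies add, so n₃E°₃ = n₁E°₁ + n₂E°₂.
With n₃ = 3, and the known step contributing 2×(-0.46) V, the unknown satisfies 1·E° = 3×(-0.05) − 2×(-0.46) = +0.770.
E° = +0.770 / 1 = +0.770 V.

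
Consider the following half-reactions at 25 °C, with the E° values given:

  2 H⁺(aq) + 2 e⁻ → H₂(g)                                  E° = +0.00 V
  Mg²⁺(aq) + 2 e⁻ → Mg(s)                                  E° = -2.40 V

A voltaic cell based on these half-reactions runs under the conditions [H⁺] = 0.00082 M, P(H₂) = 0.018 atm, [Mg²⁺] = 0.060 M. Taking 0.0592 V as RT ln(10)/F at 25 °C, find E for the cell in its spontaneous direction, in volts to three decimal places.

H⁺/H₂ is the cathode (higher E°), Mg²⁺/Mg the anode: E°cell = +0.00 − (-2.40) = +2.40 V, n = 2.
Overall: 2 H⁺(aq) + Mg(s) → H₂(g) + Mg²⁺(aq)
Q = P(H₂)·[Mg²⁺] / ([H⁺]^2); log Q = 3.206.
E = E° − (0.0592/n) log Q = +2.40 − (0.0592/2)(3.206) = +2.305 V.

+2.305 V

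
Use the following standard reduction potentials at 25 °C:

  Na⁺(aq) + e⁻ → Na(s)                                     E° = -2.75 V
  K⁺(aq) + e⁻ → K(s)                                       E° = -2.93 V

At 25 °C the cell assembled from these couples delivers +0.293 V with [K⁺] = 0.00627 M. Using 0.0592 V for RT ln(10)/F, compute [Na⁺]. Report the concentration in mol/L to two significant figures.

Na⁺/Na is the cathode, K⁺/K the anode: E°cell = +0.18 V, n = 1.
Overall reaction: Na⁺(aq) + K(s) → Na(s) + K⁺(aq); Q = [K⁺]^1/[Na⁺]^1.
From E = E° − (0.0592/n) log Q: log Q = (E° − E)·n/0.0592 = (+0.18 − (+0.293))·1/0.0592 = -1.9088.
So 1·log[Na⁺] = 1·log(0.00627) − log Q = -2.2027 − (-1.9088) = -0.2939; [Na⁺] = 10^(-0.2939) ≈ 0.51 M.

0.51 M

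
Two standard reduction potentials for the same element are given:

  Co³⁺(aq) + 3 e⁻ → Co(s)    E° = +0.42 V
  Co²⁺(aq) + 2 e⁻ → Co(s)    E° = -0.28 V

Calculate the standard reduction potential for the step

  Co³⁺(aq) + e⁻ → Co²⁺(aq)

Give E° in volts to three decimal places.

Sequential free energies add, so n₃E°₃ = n₁E°₁ + n₂E°₂.
With n₃ = 3, and the known step contributing 2×(-0.28) V, the unknown satisfies 1·E° = 3×(+0.42) − 2×(-0.28) = +1.820.
E° = +1.820 / 1 = +1.820 V.

+1.820 V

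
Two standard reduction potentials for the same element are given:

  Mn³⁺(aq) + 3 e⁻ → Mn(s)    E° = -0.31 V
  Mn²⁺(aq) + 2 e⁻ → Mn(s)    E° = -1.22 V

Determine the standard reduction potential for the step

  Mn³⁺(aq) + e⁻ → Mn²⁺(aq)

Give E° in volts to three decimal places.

Sequential free energies add, so n₃E°₃ = n₁E°₁ + n₂E°₂.
With n₃ = 3, and the known step contributing 2×(-1.22) V, the unknown satisfies 1·E° = 3×(-0.31) − 2×(-1.22) = +1.510.
E° = +1.510 / 1 = +1.510 V.

+1.510 V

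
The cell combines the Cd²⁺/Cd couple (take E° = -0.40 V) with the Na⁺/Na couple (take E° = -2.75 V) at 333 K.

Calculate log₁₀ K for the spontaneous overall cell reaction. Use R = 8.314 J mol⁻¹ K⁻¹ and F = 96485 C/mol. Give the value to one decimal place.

71.1

Cathode: Cd²⁺/Cd; anode: Na⁺/Na. E°cell = (-0.40) − (-2.75) = +2.35 V, with n = 2.
ΔG° = −nFE° = −RT ln K, so ln K = nFE°/(RT) = (2)(96485)(+2.35) / ((8.314)(333)) = 163.796.
log₁₀ K = 163.796 / ln 10 = 71.1.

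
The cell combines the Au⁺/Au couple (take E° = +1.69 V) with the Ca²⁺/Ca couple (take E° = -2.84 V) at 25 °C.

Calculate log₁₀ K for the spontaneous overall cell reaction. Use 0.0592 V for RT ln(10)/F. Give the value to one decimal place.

Cathode: Au⁺/Au; anode: Ca²⁺/Ca. E°cell = +4.53 V, n = 2.
log K = nE°cell / 0.0592 = (2)(+4.53) / 0.0592 = 153.0.

153.0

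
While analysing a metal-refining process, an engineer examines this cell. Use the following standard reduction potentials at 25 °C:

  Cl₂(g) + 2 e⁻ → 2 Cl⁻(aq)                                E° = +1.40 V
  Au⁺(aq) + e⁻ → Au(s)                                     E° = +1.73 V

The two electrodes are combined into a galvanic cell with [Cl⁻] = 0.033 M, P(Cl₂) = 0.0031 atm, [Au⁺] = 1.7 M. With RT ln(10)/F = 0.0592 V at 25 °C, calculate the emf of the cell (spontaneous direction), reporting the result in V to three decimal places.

Au⁺/Au is the cathode (higher E°), Cl₂/Cl⁻ the anode: E°cell = +1.73 − (+1.40) = +0.33 V, n = 2.
Overall: 2 Au⁺(aq) + 2 Cl⁻(aq) → 2 Au(s) + Cl₂(g)
Q = P(Cl₂) / ([Au⁺]^2·[Cl⁻]^2); log Q = -0.007.
E = E° − (0.0592/n) log Q = +0.33 − (0.0592/2)(-0.007) = +0.330 V.

+0.330 V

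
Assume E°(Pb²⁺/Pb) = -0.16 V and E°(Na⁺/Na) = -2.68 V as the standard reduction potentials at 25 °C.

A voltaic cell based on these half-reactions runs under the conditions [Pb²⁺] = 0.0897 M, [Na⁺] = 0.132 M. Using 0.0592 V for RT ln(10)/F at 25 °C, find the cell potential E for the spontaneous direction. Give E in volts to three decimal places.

Pb²⁺/Pb is the cathode (higher E°), Na⁺/Na the anode: E°cell = -0.16 − (-2.68) = +2.52 V, n = 2.
Overall: Pb²⁺(aq) + 2 Na(s) → Pb(s) + 2 Na⁺(aq)
Q = [Na⁺]^2 / ([Pb²⁺]); log Q = -0.712.
E = E° − (0.0592/n) log Q = +2.52 − (0.0592/2)(-0.712) = +2.541 V.

+2.541 V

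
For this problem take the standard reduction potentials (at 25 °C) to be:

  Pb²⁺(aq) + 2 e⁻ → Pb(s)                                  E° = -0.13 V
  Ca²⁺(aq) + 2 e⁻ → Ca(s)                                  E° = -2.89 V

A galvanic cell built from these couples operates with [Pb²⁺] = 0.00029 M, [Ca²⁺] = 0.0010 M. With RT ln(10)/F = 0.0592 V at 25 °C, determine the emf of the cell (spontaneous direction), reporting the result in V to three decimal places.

Pb²⁺/Pb is the cathode (higher E°), Ca²⁺/Ca the anode: E°cell = -0.13 − (-2.89) = +2.76 V, n = 2.
Overall: Pb²⁺(aq) + Ca(s) → Pb(s) + Ca²⁺(aq)
Q = [Ca²⁺] / ([Pb²⁺]); log Q = 0.538.
E = E° − (0.0592/n) log Q = +2.76 − (0.0592/2)(0.538) = +2.744 V.

+2.744 V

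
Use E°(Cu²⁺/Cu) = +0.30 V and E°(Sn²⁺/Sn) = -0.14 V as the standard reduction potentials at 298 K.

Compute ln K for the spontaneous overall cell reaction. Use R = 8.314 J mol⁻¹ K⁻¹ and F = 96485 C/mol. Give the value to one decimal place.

Cathode: Cu²⁺/Cu; anode: Sn²⁺/Sn. E°cell = (+0.30) − (-0.14) = +0.44 V, with n = 2.
ΔG° = −nFE° = −RT ln K, so ln K = nFE°/(RT) = (2)(96485)(+0.44) / ((8.314)(298)) = 34.270.

34.3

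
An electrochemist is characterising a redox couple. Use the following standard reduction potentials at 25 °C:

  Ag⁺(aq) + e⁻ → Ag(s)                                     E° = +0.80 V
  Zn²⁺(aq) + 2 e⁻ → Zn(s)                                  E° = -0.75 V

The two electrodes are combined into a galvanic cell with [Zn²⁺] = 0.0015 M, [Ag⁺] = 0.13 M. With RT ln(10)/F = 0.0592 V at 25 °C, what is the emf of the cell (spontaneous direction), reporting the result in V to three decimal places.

Ag⁺/Ag is the cathode (higher E°), Zn²⁺/Zn the anode: E°cell = +0.80 − (-0.75) = +1.55 V, n = 2.
Overall: 2 Ag⁺(aq) + Zn(s) → 2 Ag(s) + Zn²⁺(aq)
Q = [Zn²⁺] / ([Ag⁺]^2); log Q = -1.052.
E = E° − (0.0592/n) log Q = +1.55 − (0.0592/2)(-1.052) = +1.581 V.

+1.581 V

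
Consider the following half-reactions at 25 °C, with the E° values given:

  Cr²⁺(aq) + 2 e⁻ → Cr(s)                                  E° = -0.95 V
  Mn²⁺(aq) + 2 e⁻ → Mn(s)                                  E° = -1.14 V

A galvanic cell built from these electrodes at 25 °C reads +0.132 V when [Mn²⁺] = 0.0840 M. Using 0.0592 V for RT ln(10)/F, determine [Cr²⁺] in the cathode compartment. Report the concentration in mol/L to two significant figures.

Cr²⁺/Cr is the cathode, Mn²⁺/Mn the anode: E°cell = +0.19 V, n = 2.
Overall reaction: Cr²⁺(aq) + Mn(s) → Cr(s) + Mn²⁺(aq); Q = [Mn²⁺]^1/[Cr²⁺]^1.
From E = E° − (0.0592/n) log Q: log Q = (E° − E)·n/0.0592 = (+0.19 − (+0.132))·2/0.0592 = 1.9595.
So 1·log[Cr²⁺] = 1·log(0.084) − log Q = -1.0757 − (1.9595) = -3.0352; [Cr²⁺] = 10^(-3.0352) ≈ 0.00092 M.

0.00092 M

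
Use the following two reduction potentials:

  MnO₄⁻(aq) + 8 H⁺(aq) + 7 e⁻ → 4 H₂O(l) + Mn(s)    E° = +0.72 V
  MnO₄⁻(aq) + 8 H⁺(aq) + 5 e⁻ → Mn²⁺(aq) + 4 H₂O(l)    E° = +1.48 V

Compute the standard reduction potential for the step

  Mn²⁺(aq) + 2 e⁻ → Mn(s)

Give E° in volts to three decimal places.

Sequential free energies add, so n₃E°₃ = n₁E°₁ + n₂E°₂.
With n₃ = 7, and the known step contributing 5×(+1.48) V, the unknown satisfies 2·E° = 7×(+0.72) − 5×(+1.48) = -2.360.
E° = -2.360 / 2 = -1.180 V.

-1.180 V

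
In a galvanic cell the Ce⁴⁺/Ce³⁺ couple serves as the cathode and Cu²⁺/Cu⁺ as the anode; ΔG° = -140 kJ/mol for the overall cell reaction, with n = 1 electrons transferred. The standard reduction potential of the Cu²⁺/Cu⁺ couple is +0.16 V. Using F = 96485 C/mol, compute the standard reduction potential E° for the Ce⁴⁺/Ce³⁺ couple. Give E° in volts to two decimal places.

E°cell = −ΔG°/(nF) = −(-140×10³)/((1)(96485)) = +1.451 V.
Since Ce⁴⁺/Ce³⁺ is the cathode and Cu²⁺/Cu⁺ the anode, E°cell = E°(Ce⁴⁺/Ce³⁺) − E°(Cu²⁺/Cu⁺).
So E°(Ce⁴⁺/Ce³⁺) = E°cell + E°(Cu²⁺/Cu⁺) = +1.451 + (+0.16) = +1.61 V.

+1.61 V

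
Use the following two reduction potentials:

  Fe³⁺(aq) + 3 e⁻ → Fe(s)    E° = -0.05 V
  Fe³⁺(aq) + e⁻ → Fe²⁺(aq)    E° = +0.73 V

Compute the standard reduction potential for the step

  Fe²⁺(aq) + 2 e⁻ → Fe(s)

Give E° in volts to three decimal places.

Sequential free energies add, so n₃E°₃ = n₁E°₁ + n₂E°₂.
With n₃ = 3, and the known step contributing 1×(+0.73) V, the unknown satisfies 2·E° = 3×(-0.05) − 1×(+0.73) = -0.880.
E° = -0.880 / 2 = -0.440 V.

-0.440 V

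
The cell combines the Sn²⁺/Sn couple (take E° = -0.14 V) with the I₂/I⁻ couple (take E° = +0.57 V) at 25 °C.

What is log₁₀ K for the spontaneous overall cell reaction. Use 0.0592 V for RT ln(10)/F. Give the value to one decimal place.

24.0

Cathode: I₂/I⁻; anode: Sn²⁺/Sn. E°cell = +0.71 V, n = 2.
log K = nE°cell / 0.0592 = (2)(+0.71) / 0.0592 = 24.0.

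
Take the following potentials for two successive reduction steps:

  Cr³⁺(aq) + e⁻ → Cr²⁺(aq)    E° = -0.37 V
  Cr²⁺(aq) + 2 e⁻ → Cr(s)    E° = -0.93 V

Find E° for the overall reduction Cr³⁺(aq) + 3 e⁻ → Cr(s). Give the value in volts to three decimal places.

Standard free energies of sequential steps add: ΔG°₃ = ΔG°₁ + ΔG°₂, so n₃E°₃ = n₁E°₁ + n₂E°₂.
E°₃ = (1×-0.37 + 2×-0.93) / 3 = (-2.230) / 3 = -0.743 V.

-0.743 V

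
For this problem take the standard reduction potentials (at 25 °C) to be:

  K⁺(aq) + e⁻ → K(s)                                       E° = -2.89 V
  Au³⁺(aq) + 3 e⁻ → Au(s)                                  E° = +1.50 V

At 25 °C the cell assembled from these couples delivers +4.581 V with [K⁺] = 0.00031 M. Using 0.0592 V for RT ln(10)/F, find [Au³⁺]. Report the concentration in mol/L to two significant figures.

0.14 M

Au³⁺/Au is the cathode, K⁺/K the anode: E°cell = +4.39 V, n = 3.
Overall reaction: Au³⁺(aq) + 3 K(s) → Au(s) + 3 K⁺(aq); Q = [K⁺]^3/[Au³⁺]^1.
From E = E° − (0.0592/n) log Q: log Q = (E° − E)·n/0.0592 = (+4.39 − (+4.581))·3/0.0592 = -9.6791.
So 1·log[Au³⁺] = 3·log(0.00031) − log Q = -10.5259 − (-9.6791) = -0.8468; [Au³⁺] = 10^(-0.8468) ≈ 0.14 M.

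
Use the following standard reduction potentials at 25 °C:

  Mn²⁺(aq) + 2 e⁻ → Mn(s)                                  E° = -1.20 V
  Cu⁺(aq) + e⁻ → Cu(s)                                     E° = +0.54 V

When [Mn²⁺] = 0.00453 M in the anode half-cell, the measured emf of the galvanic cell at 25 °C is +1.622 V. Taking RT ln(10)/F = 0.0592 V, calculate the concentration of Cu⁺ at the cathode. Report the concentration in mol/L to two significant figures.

Cu⁺/Cu is the cathode, Mn²⁺/Mn the anode: E°cell = +1.74 V, n = 2.
Overall reaction: 2 Cu⁺(aq) + Mn(s) → 2 Cu(s) + Mn²⁺(aq); Q = [Mn²⁺]^1/[Cu⁺]^2.
From E = E° − (0.0592/n) log Q: log Q = (E° − E)·n/0.0592 = (+1.74 − (+1.622))·2/0.0592 = 3.9865.
So 2·log[Cu⁺] = 1·log(0.00453) − log Q = -2.3439 − (3.9865) = -6.3304; log[Cu⁺] = -6.3304 / 2 = -3.1652; [Cu⁺] = 10^(-3.1652) ≈ 0.00068 M.

0.00068 M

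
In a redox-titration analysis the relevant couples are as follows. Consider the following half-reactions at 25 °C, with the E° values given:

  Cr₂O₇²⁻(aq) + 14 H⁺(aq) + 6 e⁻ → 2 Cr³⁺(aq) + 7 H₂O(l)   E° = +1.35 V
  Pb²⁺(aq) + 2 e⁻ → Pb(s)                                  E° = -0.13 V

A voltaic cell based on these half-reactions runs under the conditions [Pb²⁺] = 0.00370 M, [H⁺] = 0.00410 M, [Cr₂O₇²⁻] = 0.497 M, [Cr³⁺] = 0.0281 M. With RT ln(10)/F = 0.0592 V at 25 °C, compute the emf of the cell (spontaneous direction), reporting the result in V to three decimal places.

+1.250 V

Cr₂O₇²⁻/Cr³⁺ is the cathode (higher E°), Pb²⁺/Pb the anode: E°cell = +1.35 − (-0.13) = +1.48 V, n = 6.
Overall: Cr₂O₇²⁻(aq) + 14 H⁺(aq) + 3 Pb(s) → 2 Cr³⁺(aq) + 7 H₂O(l) + 3 Pb²⁺(aq)
Q = [Cr³⁺]^2·[Pb²⁺]^3 / ([Cr₂O₇²⁻]·[H⁺]^14); log Q = 23.327.
E = E° − (0.0592/n) log Q = +1.48 − (0.0592/6)(23.327) = +1.250 V.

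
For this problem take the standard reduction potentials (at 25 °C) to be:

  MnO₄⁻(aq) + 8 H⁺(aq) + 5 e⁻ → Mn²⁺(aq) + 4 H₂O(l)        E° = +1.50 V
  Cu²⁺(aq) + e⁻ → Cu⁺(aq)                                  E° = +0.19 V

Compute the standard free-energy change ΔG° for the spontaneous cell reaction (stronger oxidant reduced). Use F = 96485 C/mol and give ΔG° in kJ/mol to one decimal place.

-632.0 kJ/mol

MnO₄⁻/Mn²⁺ (E° = +1.50 V) is the cathode; Cu²⁺/Cu⁺ (E° = +0.19 V) is the anode, so E°cell = +1.31 V.
Balancing electrons gives n = 5 (lcm of 5 and 1).
ΔG° = −nFE° = −(5)(96485)(+1.31) = -631,977 J = -632.0 kJ/mol.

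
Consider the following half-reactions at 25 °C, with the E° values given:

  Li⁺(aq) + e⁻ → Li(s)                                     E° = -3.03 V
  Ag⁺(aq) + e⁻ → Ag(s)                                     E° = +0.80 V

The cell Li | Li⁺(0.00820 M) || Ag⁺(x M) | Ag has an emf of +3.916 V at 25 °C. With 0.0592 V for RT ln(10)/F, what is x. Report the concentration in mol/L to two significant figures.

0.23 M

Ag⁺/Ag is the cathode, Li⁺/Li the anode: E°cell = +3.83 V, n = 1.
Overall reaction: Ag⁺(aq) + Li(s) → Ag(s) + Li⁺(aq); Q = [Li⁺]^1/[Ag⁺]^1.
From E = E° − (0.0592/n) log Q: log Q = (E° − E)·n/0.0592 = (+3.83 − (+3.916))·1/0.0592 = -1.4527.
So 1·log[Ag⁺] = 1·log(0.0082) − log Q = -2.0862 − (-1.4527) = -0.6335; [Ag⁺] = 10^(-0.6335) ≈ 0.23 M.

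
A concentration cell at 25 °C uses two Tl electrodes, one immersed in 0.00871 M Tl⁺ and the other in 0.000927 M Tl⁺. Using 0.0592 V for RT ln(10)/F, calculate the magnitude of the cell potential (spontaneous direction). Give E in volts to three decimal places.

+0.058 V

For a concentration cell E°cell = 0. The 0.00871 M side is the cathode (reduction is favoured where [Tl⁺] is higher).
With n = 1, E = −(0.0592/1) log([Tl⁺]ₐₙ/[Tl⁺]꜀ₐₜ) = −(0.0592/1) log(0.000927/0.00871) = −(0.0592/1)(-0.973) = +0.058 V.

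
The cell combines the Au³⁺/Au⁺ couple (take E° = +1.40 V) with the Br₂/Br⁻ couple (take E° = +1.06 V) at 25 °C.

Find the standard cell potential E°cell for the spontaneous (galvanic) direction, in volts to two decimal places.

+0.34 V

The Au³⁺/Au⁺ couple has the higher reduction potential, so it is the cathode; Br₂/Br⁻ is oxidised at the anode.
E°cell = E°(cathode) − E°(anode) = (+1.40) − (+1.06) = +0.34 V.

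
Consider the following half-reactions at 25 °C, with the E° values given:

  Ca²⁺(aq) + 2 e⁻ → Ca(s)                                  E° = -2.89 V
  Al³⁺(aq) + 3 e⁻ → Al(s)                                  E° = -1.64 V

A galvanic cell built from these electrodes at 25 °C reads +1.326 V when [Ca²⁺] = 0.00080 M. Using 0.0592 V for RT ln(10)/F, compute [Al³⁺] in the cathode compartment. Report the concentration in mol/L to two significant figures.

Al³⁺/Al is the cathode, Ca²⁺/Ca the anode: E°cell = +1.25 V, n = 6.
Overall reaction: 2 Al³⁺(aq) + 3 Ca(s) → 2 Al(s) + 3 Ca²⁺(aq); Q = [Ca²⁺]^3/[Al³⁺]^2.
From E = E° − (0.0592/n) log Q: log Q = (E° − E)·n/0.0592 = (+1.25 − (+1.326))·6/0.0592 = -7.7027.
So 2·log[Al³⁺] = 3·log(0.0008) − log Q = -9.2907 − (-7.7027) = -1.5880; log[Al³⁺] = -1.5880 / 2 = -0.7940; [Al³⁺] = 10^(-0.7940) ≈ 0.16 M.

0.16 M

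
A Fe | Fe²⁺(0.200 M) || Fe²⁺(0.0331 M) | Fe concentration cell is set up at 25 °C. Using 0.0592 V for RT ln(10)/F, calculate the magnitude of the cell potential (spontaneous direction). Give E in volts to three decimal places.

For a concentration cell E°cell = 0. The 0.200 M side is the cathode (reduction is favoured where [Fe²⁺] is higher).
With n = 2, E = −(0.0592/2) log([Fe²⁺]ₐₙ/[Fe²⁺]꜀ₐₜ) = −(0.0592/2) log(0.0331/0.2) = −(0.0592/2)(-0.781) = +0.023 V.

+0.023 V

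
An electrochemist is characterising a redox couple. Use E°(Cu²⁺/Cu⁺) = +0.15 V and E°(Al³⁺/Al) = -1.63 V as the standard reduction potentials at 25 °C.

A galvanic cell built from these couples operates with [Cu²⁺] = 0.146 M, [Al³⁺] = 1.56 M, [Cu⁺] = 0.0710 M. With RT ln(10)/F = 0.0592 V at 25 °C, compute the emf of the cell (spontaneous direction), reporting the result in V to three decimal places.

+1.795 V

Cu²⁺/Cu⁺ is the cathode (higher E°), Al³⁺/Al the anode: E°cell = +0.15 − (-1.63) = +1.78 V, n = 3.
Overall: 3 Cu²⁺(aq) + Al(s) → 3 Cu⁺(aq) + Al³⁺(aq)
Q = [Cu⁺]^3·[Al³⁺] / ([Cu²⁺]^3); log Q = -0.746.
E = E° − (0.0592/n) log Q = +1.78 − (0.0592/3)(-0.746) = +1.795 V.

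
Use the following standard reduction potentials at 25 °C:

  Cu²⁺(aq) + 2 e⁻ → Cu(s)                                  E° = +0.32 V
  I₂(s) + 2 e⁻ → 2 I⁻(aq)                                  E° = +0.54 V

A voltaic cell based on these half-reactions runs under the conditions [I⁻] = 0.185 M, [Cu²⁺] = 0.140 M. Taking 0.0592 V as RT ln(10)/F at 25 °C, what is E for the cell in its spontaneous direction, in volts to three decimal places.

I₂/I⁻ is the cathode (higher E°), Cu²⁺/Cu the anode: E°cell = +0.54 − (+0.32) = +0.22 V, n = 2.
Overall: I₂(s) + Cu(s) → 2 I⁻(aq) + Cu²⁺(aq)
Q = [I⁻]^2·[Cu²⁺]; log Q = -2.320.
E = E° − (0.0592/n) log Q = +0.22 − (0.0592/2)(-2.320) = +0.289 V.

+0.289 V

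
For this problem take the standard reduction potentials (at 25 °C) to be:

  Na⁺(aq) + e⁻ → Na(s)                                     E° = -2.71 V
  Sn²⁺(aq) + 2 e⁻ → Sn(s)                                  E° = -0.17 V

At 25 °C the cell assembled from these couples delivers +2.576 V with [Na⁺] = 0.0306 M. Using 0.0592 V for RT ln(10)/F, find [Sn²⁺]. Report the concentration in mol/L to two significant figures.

0.015 M

Sn²⁺/Sn is the cathode, Na⁺/Na the anode: E°cell = +2.54 V, n = 2.
Overall reaction: Sn²⁺(aq) + 2 Na(s) → Sn(s) + 2 Na⁺(aq); Q = [Na⁺]^2/[Sn²⁺]^1.
From E = E° − (0.0592/n) log Q: log Q = (E° − E)·n/0.0592 = (+2.54 − (+2.576))·2/0.0592 = -1.2162.
So 1·log[Sn²⁺] = 2·log(0.0306) − log Q = -3.0286 − (-1.2162) = -1.8124; [Sn²⁺] = 10^(-1.8124) ≈ 0.015 M.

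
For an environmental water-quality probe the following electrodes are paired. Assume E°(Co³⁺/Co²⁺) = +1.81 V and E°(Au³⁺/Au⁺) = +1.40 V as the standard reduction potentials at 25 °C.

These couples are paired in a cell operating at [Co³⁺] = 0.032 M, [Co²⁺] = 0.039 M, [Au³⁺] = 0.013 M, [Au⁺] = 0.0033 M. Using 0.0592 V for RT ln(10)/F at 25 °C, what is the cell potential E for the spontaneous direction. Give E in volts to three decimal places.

+0.387 V

Co³⁺/Co²⁺ is the cathode (higher E°), Au³⁺/Au⁺ the anode: E°cell = +1.81 − (+1.40) = +0.41 V, n = 2.
Overall: 2 Co³⁺(aq) + Au⁺(aq) → 2 Co²⁺(aq) + Au³⁺(aq)
Q = [Co²⁺]^2·[Au³⁺] / ([Co³⁺]^2·[Au⁺]); log Q = 0.767.
E = E° − (0.0592/n) log Q = +0.41 − (0.0592/2)(0.767) = +0.387 V.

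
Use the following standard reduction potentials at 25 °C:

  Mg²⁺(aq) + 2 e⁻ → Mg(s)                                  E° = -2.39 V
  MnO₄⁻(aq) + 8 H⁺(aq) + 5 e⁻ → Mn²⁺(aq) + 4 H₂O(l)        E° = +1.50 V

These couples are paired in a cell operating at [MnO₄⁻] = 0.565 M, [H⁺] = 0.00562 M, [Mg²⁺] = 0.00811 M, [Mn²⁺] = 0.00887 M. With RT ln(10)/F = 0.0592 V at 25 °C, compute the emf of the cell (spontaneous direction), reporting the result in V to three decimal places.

MnO₄⁻/Mn²⁺ is the cathode (higher E°), Mg²⁺/Mg the anode: E°cell = +1.50 − (-2.39) = +3.89 V, n = 10.
Overall: 2 MnO₄⁻(aq) + 16 H⁺(aq) + 5 Mg(s) → 2 Mn²⁺(aq) + 8 H₂O(l) + 5 Mg²⁺(aq)
Q = [Mn²⁺]^2·[Mg²⁺]^5 / ([MnO₄⁻]^2·[H⁺]^16); log Q = 21.941.
E = E° − (0.0592/n) log Q = +3.89 − (0.0592/10)(21.941) = +3.760 V.

+3.760 V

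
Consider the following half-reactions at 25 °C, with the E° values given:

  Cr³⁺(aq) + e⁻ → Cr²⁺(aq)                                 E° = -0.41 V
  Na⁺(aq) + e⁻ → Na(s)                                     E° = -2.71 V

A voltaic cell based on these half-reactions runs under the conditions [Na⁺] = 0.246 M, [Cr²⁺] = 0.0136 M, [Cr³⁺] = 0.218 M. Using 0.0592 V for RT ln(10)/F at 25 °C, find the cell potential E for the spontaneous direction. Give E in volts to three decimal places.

+2.407 V

Cr³⁺/Cr²⁺ is the cathode (higher E°), Na⁺/Na the anode: E°cell = -0.41 − (-2.71) = +2.30 V, n = 1.
Overall: Cr³⁺(aq) + Na(s) → Cr²⁺(aq) + Na⁺(aq)
Q = [Cr²⁺]·[Na⁺] / ([Cr³⁺]); log Q = -1.814.
E = E° − (0.0592/n) log Q = +2.30 − (0.0592/1)(-1.814) = +2.407 V.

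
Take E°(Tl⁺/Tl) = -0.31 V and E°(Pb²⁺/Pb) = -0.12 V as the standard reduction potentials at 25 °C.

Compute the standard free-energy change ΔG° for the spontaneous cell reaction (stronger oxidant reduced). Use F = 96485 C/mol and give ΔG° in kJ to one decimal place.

Pb²⁺/Pb (E° = -0.12 V) is the cathode; Tl⁺/Tl (E° = -0.31 V) is the anode, so E°cell = +0.19 V.
Balancing electrons gives n = 2 (lcm of 2 and 1).
ΔG° = −nFE° = −(2)(96485)(+0.19) = -36,664 J = -36.7 kJ.

-36.7 kJ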